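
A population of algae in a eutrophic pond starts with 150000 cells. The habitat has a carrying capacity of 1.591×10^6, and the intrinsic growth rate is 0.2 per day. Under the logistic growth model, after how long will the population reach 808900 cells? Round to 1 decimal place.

11.5 days

A = (K − N₀)/N₀ = (1.591×10^6 − 150000)/150000 = 9.6067.
Solve 1.591×10^6/(1 + 9.6067·e^(−0.2t)) = 808900: 1 + 9.6067·e^(−0.2t) = 1.9669, so e^(−0.2t) = 0.100646.
−0.2·t = ln(0.100646) = -2.2961, so t = 2.2961/0.2 = 11.481.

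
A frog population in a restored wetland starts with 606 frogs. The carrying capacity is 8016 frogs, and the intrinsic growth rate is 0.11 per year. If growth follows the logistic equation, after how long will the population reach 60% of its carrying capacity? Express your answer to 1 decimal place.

26.4 years

A = (K − N₀)/N₀ = (8016 − 606)/606 = 12.228.
Solve 8016/(1 + 12.228·e^(−0.11t)) = 4809.6: 1 + 12.228·e^(−0.11t) = 1.6667, so e^(−0.11t) = 0.0545209.
−0.11·t = ln(0.0545209) = -2.9092, so t = 2.9092/0.11 = 26.447.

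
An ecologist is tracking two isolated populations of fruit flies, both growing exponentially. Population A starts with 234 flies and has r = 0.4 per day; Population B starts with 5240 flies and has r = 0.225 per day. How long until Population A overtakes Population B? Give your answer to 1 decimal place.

Set 234·e^(0.4t) = 5240·e^(0.225t).
e^((0.4 − 0.225)t) = 5240/234 → e^(0.175·t) = 22.393.
0.175·t = ln(22.393) = 3.1088, so t = 3.1088/0.175 = 17.764.

17.8 days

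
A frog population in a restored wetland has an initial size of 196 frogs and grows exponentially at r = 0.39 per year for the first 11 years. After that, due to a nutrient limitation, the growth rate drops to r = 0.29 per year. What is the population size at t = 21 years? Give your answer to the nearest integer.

259916 frogs

Phase 1: N(11) = 196·e^(0.39×11) = 196·e^4.29 = 14301.4.
Phase 2 runs for 21 − 11 = 10 years at r = 0.29.
N(21) = 14301.4·e^(0.29×10) = 14301.4·e^2.9 = 259916.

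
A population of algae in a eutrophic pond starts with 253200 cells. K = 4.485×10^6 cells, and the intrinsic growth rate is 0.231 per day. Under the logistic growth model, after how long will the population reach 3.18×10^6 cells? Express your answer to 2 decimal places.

16.05 days

A = (K − N₀)/N₀ = (4.485×10^6 − 253200)/253200 = 16.713.
Solve 4.485×10^6/(1 + 16.713·e^(−0.231t)) = 3.18×10^6: 1 + 16.713·e^(−0.231t) = 1.4104, so e^(−0.231t) = 0.024554.
−0.231·t = ln(0.024554) = -3.7069, so t = 3.7069/0.231 = 16.047.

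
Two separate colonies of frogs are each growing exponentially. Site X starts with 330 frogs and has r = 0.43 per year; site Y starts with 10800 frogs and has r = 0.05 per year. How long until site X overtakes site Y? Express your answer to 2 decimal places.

9.18 years

Set 330·e^(0.43t) = 10800·e^(0.05t).
e^((0.43 − 0.05)t) = 10800/330 → e^(0.38·t) = 32.727.
0.38·t = ln(32.727) = 3.4882, so t = 3.4882/0.38 = 9.1795.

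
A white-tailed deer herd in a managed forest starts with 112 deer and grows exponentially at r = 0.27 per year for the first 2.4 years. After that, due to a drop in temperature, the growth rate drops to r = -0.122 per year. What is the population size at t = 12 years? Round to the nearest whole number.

Phase 1: N(2.4) = 112·e^(0.27×2.4) = 112·e^0.648 = 214.112.
Phase 2 runs for 12 − 2.4 = 9.6 years at r = -0.122.
N(12) = 214.112·e^(-0.122×9.6) = 214.112·e^-1.171 = 66.3736.

66 deer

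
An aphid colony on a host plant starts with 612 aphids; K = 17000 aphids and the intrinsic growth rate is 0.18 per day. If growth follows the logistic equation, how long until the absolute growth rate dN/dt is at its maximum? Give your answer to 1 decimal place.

18.3 days

Logistic growth is fastest at N = K/2 = 8500.
A = (K − N₀)/N₀ = 26.778. Set K/(1 + A·e^(−rt)) = K/2 → A·e^(−rt) = 1.
e^(−0.18t) = 1/26.778 = 0.0373444, so t = ln(26.778)/0.18 = 3.2876/0.18 = 18.264.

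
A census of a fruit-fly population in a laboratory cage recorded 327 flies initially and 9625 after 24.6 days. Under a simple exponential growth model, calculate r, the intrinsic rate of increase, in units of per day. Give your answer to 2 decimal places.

0.14 per day

From N(t) = N₀·e^(rt): e^(r·24.6) = 9625/327 = 29.434.
r·24.6 = ln(29.434) = 3.3822, so r = 3.3822/24.6 = 0.13749.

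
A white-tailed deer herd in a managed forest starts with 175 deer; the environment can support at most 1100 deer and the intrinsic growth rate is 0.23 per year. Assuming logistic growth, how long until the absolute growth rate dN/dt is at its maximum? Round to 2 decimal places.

Logistic growth is fastest at N = K/2 = 550.
A = (K − N₀)/N₀ = 5.2857. Set K/(1 + A·e^(−rt)) = K/2 → A·e^(−rt) = 1.
e^(−0.23t) = 1/5.2857 = 0.189189, so t = ln(5.2857)/0.23 = 1.665/0.23 = 7.2392.

7.24 years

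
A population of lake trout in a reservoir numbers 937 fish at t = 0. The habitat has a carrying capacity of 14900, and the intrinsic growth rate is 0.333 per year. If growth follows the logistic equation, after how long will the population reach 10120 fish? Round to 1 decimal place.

10.4 years

A = (K − N₀)/N₀ = (14900 − 937)/937 = 14.902.
Solve 14900/(1 + 14.902·e^(−0.333t)) = 10120: 1 + 14.902·e^(−0.333t) = 1.4723, so e^(−0.333t) = 0.0316963.
−0.333·t = ln(0.0316963) = -3.4516, so t = 3.4516/0.333 = 10.365.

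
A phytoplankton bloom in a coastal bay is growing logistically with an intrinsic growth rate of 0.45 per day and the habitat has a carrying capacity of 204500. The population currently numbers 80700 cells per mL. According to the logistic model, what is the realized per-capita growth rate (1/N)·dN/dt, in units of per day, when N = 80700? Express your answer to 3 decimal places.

(1/N)·dN/dt = r(1 − N/K) = 0.45 × (1 − 80700/204500).
= 0.45 × 0.60538 = 0.27242.

0.272 per day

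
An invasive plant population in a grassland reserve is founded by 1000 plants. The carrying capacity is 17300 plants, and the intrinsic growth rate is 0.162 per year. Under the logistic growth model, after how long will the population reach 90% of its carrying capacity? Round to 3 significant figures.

30.8 years

A = (K − N₀)/N₀ = (17300 − 1000)/1000 = 16.3.
Solve 17300/(1 + 16.3·e^(−0.162t)) = 15570: 1 + 16.3·e^(−0.162t) = 1.1111, so e^(−0.162t) = 0.00681663.
−0.162·t = ln(0.00681663) = -4.9884, so t = 4.9884/0.162 = 30.793.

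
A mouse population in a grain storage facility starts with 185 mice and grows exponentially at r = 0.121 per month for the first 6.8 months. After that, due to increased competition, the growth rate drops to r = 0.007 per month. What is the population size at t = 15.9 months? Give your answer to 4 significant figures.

448.9 mice

Phase 1: N(6.8) = 185·e^(0.121×6.8) = 185·e^0.8228 = 421.22.
Phase 2 runs for 15.9 − 6.8 = 9.1 months at r = 0.007.
N(15.9) = 421.22·e^(0.007×9.1) = 421.22·e^0.0637 = 448.925.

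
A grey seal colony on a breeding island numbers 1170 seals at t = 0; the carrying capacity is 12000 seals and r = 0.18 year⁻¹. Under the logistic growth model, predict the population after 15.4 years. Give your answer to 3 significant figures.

7600 seals

A = (K − N₀)/N₀ = (12000 − 1170)/1170 = 9.2564.
N(t) = K/(1 + A·e^(−rt)) = 12000/(1 + 9.2564×e^(−0.18×15.4)).
e^(−2.772) = 0.062537; denominator = 1 + 9.2564×0.062537 = 1.5789.
N = 12000/1.5789 = 7600.39.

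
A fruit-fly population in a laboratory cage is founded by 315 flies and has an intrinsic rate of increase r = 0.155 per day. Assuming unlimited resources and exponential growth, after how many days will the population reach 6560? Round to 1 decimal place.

19.6 days

Set N₀·e^(rt) = 6560: e^(0.155·t) = 6560/315 = 20.825.
0.155·t = ln(20.825) = 3.0362, so t = 3.0362/0.155 = 19.588.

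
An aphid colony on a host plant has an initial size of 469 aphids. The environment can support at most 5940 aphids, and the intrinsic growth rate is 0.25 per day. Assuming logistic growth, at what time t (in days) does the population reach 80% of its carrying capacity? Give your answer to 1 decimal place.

A = (K − N₀)/N₀ = (5940 − 469)/469 = 11.665.
Solve 5940/(1 + 11.665·e^(−0.25t)) = 4752: 1 + 11.665·e^(−0.25t) = 1.25, so e^(−0.25t) = 0.0214312.
−0.25·t = ln(0.0214312) = -3.8429, so t = 3.8429/0.25 = 15.372.

15.4 days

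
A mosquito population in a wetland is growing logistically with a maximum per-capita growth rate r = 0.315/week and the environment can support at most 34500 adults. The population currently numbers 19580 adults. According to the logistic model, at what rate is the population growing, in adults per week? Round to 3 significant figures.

2670 adults per week

dN/dt = rN(1 − N/K) = 0.315 × 19580 × (1 − 19580/34500).
1 − 19580/34500 = 0.43246; dN/dt = 0.315 × 19580 × 0.43246 = 2667.3.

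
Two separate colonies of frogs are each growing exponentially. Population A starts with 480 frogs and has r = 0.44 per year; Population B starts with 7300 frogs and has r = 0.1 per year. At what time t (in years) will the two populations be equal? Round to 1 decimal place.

Set 480·e^(0.44t) = 7300·e^(0.1t).
e^((0.44 − 0.1)t) = 7300/480 → e^(0.34·t) = 15.208.
0.34·t = ln(15.208) = 2.7218, so t = 2.7218/0.34 = 8.0054.

8.0 years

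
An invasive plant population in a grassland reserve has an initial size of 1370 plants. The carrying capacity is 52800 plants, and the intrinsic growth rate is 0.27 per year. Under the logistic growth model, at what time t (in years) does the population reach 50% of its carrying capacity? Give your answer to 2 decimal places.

13.43 years

A = (K − N₀)/N₀ = (52800 − 1370)/1370 = 37.54.
Solve 52800/(1 + 37.54·e^(−0.27t)) = 26400: 1 + 37.54·e^(−0.27t) = 2, so e^(−0.27t) = 0.0266381.
−0.27·t = ln(0.0266381) = -3.6254, so t = 3.6254/0.27 = 13.427.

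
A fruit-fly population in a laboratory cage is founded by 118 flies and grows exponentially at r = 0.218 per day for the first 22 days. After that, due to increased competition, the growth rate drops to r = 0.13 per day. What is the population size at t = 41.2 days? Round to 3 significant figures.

173000 flies

Phase 1: N(22) = 118·e^(0.218×22) = 118·e^4.796 = 14281.
Phase 2 runs for 41.2 − 22 = 19.2 days at r = 0.13.
N(41.2) = 14281·e^(0.13×19.2) = 14281·e^2.496 = 173284.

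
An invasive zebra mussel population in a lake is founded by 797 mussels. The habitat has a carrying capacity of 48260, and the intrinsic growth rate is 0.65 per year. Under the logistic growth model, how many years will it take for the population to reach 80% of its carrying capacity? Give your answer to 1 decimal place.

A = (K − N₀)/N₀ = (48260 − 797)/797 = 59.552.
Solve 48260/(1 + 59.552·e^(−0.65t)) = 38608: 1 + 59.552·e^(−0.65t) = 1.25, so e^(−0.65t) = 0.00419801.
−0.65·t = ln(0.00419801) = -5.4731, so t = 5.4731/0.65 = 8.4202.

8.4 years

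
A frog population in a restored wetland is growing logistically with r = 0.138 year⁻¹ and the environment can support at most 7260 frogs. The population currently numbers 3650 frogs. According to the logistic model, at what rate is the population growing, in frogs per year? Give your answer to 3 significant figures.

dN/dt = rN(1 − N/K) = 0.138 × 3650 × (1 − 3650/7260).
1 − 3650/7260 = 0.49725; dN/dt = 0.138 × 3650 × 0.49725 = 250.46.

250 frogs per year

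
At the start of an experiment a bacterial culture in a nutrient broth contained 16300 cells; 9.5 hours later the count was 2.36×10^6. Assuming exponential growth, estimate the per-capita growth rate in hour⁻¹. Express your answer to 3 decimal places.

From N(t) = N₀·e^(rt): e^(r·9.5) = 2.36×10^6/16300 = 144.79.
r·9.5 = ln(144.79) = 4.9753, so r = 4.9753/9.5 = 0.52371.

0.524 per hour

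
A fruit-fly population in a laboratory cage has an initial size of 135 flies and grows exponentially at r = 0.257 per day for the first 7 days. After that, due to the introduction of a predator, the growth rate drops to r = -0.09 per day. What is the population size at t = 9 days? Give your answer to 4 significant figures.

Phase 1: N(7) = 135·e^(0.257×7) = 135·e^1.799 = 815.886.
Phase 2 runs for 9 − 7 = 2 days at r = -0.09.
N(9) = 815.886·e^(-0.09×2) = 815.886·e^-0.18 = 681.485.

681.5 flies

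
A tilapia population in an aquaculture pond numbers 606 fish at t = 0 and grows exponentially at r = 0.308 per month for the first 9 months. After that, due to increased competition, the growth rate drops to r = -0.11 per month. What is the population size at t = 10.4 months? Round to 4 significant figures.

Phase 1: N(9) = 606·e^(0.308×9) = 606·e^2.772 = 9690.29.
Phase 2 runs for 10.4 − 9 = 1.4 months at r = -0.11.
N(10.4) = 9690.29·e^(-0.11×1.4) = 9690.29·e^-0.154 = 8307.22.

8307 fish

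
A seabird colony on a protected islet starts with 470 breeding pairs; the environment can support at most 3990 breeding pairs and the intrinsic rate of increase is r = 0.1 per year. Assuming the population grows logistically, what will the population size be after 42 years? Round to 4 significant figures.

3587 breeding pairs

A = (K − N₀)/N₀ = (3990 − 470)/470 = 7.4894.
N(t) = K/(1 + A·e^(−rt)) = 3990/(1 + 7.4894×e^(−0.1×42)).
e^(−4.2) = 0.014996; denominator = 1 + 7.4894×0.014996 = 1.1123.
N = 3990/1.1123 = 3587.14.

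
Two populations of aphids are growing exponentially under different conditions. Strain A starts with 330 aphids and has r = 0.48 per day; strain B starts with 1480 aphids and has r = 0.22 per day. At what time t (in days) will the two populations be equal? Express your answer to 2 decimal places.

Set 330·e^(0.48t) = 1480·e^(0.22t).
e^((0.48 − 0.22)t) = 1480/330 → e^(0.26·t) = 4.4848.
0.26·t = ln(4.4848) = 1.5007, so t = 1.5007/0.26 = 5.7719.

5.77 days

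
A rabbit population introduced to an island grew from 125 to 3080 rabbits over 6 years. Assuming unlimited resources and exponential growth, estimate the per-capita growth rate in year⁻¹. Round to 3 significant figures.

From N(t) = N₀·e^(rt): e^(r·6) = 3080/125 = 24.64.
r·6 = ln(24.64) = 3.2044, so r = 3.2044/6 = 0.53406.

0.534 per year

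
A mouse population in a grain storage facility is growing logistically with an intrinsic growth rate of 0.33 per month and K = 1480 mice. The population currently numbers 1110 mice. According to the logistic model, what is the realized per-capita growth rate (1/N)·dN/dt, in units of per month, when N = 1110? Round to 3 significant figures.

(1/N)·dN/dt = r(1 − N/K) = 0.33 × (1 − 1110/1480).
= 0.33 × 0.25 = 0.0825.

0.0825 per month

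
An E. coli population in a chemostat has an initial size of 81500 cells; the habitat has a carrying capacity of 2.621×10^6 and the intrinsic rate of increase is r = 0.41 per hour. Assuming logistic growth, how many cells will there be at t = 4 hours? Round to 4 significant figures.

372100 cells

A = (K − N₀)/N₀ = (2.621×10^6 − 81500)/81500 = 31.16.
N(t) = K/(1 + A·e^(−rt)) = 2.621×10^6/(1 + 31.16×e^(−0.41×4)).
e^(−1.64) = 0.19398; denominator = 1 + 31.16×0.19398 = 7.0443.
N = 2.621×10^6/7.0443 = 372073.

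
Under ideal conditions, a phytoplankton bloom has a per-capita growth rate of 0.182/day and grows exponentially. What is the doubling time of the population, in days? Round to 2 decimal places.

Doubling time t_d = ln(2)/r = 0.6931/0.182 = 3.8085.

3.81 days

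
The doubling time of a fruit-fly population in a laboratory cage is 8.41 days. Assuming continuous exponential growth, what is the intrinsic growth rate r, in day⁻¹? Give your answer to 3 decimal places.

r = ln(2)/t_d = 0.6931/8.41 = 0.082419.

0.082 per day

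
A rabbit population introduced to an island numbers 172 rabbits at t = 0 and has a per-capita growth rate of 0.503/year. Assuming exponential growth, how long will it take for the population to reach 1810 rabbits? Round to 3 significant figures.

4.68 years

Set N₀·e^(rt) = 1810: e^(0.503·t) = 1810/172 = 10.523.
0.503·t = ln(10.523) = 2.3536, so t = 2.3536/0.503 = 4.6791.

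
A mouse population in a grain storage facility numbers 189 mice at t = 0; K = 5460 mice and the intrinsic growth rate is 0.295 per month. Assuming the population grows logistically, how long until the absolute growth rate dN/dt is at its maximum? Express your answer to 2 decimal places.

11.28 months

Logistic growth is fastest at N = K/2 = 2730.
A = (K − N₀)/N₀ = 27.889. Set K/(1 + A·e^(−rt)) = K/2 → A·e^(−rt) = 1.
e^(−0.295t) = 1/27.889 = 0.0358566, so t = ln(27.889)/0.295 = 3.3282/0.295 = 11.282.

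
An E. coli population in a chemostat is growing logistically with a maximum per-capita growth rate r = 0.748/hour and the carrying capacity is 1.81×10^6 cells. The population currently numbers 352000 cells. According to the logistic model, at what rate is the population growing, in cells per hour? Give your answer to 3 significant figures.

212000 cells per hour

dN/dt = rN(1 − N/K) = 0.748 × 352000 × (1 − 352000/1.81×10^6).
1 − 352000/1.81×10^6 = 0.80552; dN/dt = 0.748 × 352000 × 0.80552 = 2.12091×10^5.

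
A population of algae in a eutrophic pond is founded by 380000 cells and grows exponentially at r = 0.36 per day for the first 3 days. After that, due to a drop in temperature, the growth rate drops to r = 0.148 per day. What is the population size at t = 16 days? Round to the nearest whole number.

7663095 cells

Phase 1: N(3) = 380000·e^(0.36×3) = 380000·e^1.08 = 1.118978×10^6.
Phase 2 runs for 16 − 3 = 13 days at r = 0.148.
N(16) = 1.118978×10^6·e^(0.148×13) = 1.118978×10^6·e^1.924 = 7.663095×10^6.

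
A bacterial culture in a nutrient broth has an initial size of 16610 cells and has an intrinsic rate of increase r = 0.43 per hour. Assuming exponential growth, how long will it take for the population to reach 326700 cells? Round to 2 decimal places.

6.93 hours

Set N₀·e^(rt) = 326700: e^(0.43·t) = 326700/16610 = 19.669.
0.43·t = ln(19.669) = 2.979, so t = 2.979/0.43 = 6.928.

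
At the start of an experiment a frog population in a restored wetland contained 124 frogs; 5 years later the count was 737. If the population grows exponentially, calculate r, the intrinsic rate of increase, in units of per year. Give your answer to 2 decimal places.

From N(t) = N₀·e^(rt): e^(r·5) = 737/124 = 5.9435.
r·5 = ln(5.9435) = 1.7823, so r = 1.7823/5 = 0.35646.

0.36 per year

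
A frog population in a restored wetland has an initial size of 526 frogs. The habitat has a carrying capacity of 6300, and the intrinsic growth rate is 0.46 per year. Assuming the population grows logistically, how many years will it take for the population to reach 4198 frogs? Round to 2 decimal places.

A = (K − N₀)/N₀ = (6300 − 526)/526 = 10.977.
Solve 6300/(1 + 10.977·e^(−0.46t)) = 4198: 1 + 10.977·e^(−0.46t) = 1.5007, so e^(−0.46t) = 0.0456141.
−0.46·t = ln(0.0456141) = -3.0875, so t = 3.0875/0.46 = 6.712.

6.71 years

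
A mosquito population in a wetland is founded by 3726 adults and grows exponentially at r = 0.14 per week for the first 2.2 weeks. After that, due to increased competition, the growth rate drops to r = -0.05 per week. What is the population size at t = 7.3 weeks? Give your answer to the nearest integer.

3929 adults

Phase 1: N(2.2) = 3726·e^(0.14×2.2) = 3726·e^0.308 = 5069.97.
Phase 2 runs for 7.3 − 2.2 = 5.1 weeks at r = -0.05.
N(7.3) = 5069.97·e^(-0.05×5.1) = 5069.97·e^-0.255 = 3928.8.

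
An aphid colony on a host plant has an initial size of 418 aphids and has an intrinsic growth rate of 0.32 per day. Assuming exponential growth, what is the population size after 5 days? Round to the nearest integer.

2070 aphids

N(t) = N₀·e^(rt) = 418 × e^(0.32×5) = 418 × e^1.6.
e^1.6 ≈ 4.953, so N ≈ 418 × 4.953 = 2070.37.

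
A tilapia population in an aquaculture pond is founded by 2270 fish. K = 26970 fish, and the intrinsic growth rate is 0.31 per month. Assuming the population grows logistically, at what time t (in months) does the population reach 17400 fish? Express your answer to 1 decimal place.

9.6 months

A = (K − N₀)/N₀ = (26970 − 2270)/2270 = 10.881.
Solve 26970/(1 + 10.881·e^(−0.31t)) = 17400: 1 + 10.881·e^(−0.31t) = 1.55, so e^(−0.31t) = 0.0505466.
−0.31·t = ln(0.0505466) = -2.9849, so t = 2.9849/0.31 = 9.6286.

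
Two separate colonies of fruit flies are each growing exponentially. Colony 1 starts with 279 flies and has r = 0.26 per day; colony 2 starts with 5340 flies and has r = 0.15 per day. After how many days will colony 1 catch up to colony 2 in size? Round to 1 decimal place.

Set 279·e^(0.26t) = 5340·e^(0.15t).
e^((0.26 − 0.15)t) = 5340/279 → e^(0.11·t) = 19.14.
0.11·t = ln(19.14) = 2.9518, so t = 2.9518/0.11 = 26.834.

26.8 days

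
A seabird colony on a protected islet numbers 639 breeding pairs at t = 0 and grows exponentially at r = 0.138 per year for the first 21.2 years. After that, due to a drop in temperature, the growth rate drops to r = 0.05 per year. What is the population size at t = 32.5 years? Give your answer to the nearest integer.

Phase 1: N(21.2) = 639·e^(0.138×21.2) = 639·e^2.926 = 11914.4.
Phase 2 runs for 32.5 − 21.2 = 11.3 years at r = 0.05.
N(32.5) = 11914.4·e^(0.05×11.3) = 11914.4·e^0.565 = 20962.8.

20963 breeding pairs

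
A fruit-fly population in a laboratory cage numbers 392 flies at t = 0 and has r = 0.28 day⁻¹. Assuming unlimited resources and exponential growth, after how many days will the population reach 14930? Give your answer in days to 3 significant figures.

13.0 days

Set N₀·e^(rt) = 14930: e^(0.28·t) = 14930/392 = 38.087.
0.28·t = ln(38.087) = 3.6399, so t = 3.6399/0.28 = 13.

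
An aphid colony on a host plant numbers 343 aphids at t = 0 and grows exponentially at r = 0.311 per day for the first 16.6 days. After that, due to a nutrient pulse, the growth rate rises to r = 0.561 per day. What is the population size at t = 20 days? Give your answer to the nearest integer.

Phase 1: N(16.6) = 343·e^(0.311×16.6) = 343·e^5.163 = 59893.9.
Phase 2 runs for 20 − 16.6 = 3.4 days at r = 0.561.
N(20) = 59893.9·e^(0.561×3.4) = 59893.9·e^1.907 = 403419.

403419 aphids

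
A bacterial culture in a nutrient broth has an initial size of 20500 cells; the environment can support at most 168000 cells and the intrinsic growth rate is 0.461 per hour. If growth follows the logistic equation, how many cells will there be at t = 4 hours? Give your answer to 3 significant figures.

78600 cells

A = (K − N₀)/N₀ = (168000 − 20500)/20500 = 7.1951.
N(t) = K/(1 + A·e^(−rt)) = 168000/(1 + 7.1951×e^(−0.461×4)).
e^(−1.844) = 0.15818; denominator = 1 + 7.1951×0.15818 = 2.1381.
N = 168000/2.1381 = 78572.6.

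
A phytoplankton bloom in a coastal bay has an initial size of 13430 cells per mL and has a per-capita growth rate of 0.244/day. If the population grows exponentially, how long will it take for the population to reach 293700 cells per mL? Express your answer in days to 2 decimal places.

12.64 days

Set N₀·e^(rt) = 293700: e^(0.244·t) = 293700/13430 = 21.869.
0.244·t = ln(21.869) = 3.0851, so t = 3.0851/0.244 = 12.644.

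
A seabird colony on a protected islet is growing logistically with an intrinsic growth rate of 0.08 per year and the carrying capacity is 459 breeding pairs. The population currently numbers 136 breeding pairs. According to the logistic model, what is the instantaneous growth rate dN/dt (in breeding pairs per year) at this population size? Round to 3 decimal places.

7.656 breeding pairs per year

dN/dt = rN(1 − N/K) = 0.08 × 136 × (1 − 136/459).
1 − 136/459 = 0.7037; dN/dt = 0.08 × 136 × 0.7037 = 7.6563.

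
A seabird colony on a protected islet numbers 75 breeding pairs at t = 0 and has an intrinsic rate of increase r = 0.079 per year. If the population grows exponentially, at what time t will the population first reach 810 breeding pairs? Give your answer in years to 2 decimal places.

Set N₀·e^(rt) = 810: e^(0.079·t) = 810/75 = 10.8.
0.079·t = ln(10.8) = 2.3795, so t = 2.3795/0.079 = 30.121.

30.12 years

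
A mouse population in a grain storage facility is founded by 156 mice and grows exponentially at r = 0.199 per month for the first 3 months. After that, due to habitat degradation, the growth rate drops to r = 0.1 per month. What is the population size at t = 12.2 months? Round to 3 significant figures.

711 mice

Phase 1: N(3) = 156·e^(0.199×3) = 156·e^0.597 = 283.399.
Phase 2 runs for 12.2 − 3 = 9.2 months at r = 0.1.
N(12.2) = 283.399·e^(0.1×9.2) = 283.399·e^0.92 = 711.131.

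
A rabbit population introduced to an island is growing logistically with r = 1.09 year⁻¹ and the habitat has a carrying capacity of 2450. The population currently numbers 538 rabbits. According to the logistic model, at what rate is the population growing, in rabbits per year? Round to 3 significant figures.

458 rabbits per year

dN/dt = rN(1 − N/K) = 1.09 × 538 × (1 − 538/2450).
1 − 538/2450 = 0.78041; dN/dt = 1.09 × 538 × 0.78041 = 457.65.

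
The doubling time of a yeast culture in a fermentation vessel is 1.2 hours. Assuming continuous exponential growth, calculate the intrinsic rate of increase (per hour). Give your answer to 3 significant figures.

0.578 per hour

r = ln(2)/t_d = 0.6931/1.2 = 0.57762.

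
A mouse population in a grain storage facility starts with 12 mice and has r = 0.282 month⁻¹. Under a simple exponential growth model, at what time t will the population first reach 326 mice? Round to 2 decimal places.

Set N₀·e^(rt) = 326: e^(0.282·t) = 326/12 = 27.167.
0.282·t = ln(27.167) = 3.302, so t = 3.302/0.282 = 11.709.

11.71 months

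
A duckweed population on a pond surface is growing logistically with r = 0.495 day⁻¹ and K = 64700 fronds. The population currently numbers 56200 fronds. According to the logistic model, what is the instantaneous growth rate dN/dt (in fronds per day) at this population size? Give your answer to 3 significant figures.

dN/dt = rN(1 − N/K) = 0.495 × 56200 × (1 − 56200/64700).
1 − 56200/64700 = 0.13138; dN/dt = 0.495 × 56200 × 0.13138 = 3654.7.

3650 fronds per day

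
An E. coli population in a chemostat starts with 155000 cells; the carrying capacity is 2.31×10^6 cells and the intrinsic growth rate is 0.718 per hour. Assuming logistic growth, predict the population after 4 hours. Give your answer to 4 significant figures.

1293000 cells

A = (K − N₀)/N₀ = (2.31×10^6 − 155000)/155000 = 13.903.
N(t) = K/(1 + A·e^(−rt)) = 2.31×10^6/(1 + 13.903×e^(−0.718×4)).
e^(−2.872) = 0.056586; denominator = 1 + 13.903×0.056586 = 1.7867.
N = 2.31×10^6/1.7867 = 1.29287×10^6.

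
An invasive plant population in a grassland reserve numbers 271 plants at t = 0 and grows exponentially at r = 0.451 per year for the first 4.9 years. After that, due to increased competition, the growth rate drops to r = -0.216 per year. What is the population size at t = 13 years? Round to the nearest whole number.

Phase 1: N(4.9) = 271·e^(0.451×4.9) = 271·e^2.21 = 2470.11.
Phase 2 runs for 13 − 4.9 = 8.1 years at r = -0.216.
N(13) = 2470.11·e^(-0.216×8.1) = 2470.11·e^-1.75 = 429.413.

429 plants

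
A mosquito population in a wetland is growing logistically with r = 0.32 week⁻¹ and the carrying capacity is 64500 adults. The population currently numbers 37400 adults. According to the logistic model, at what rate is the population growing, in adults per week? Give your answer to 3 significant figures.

dN/dt = rN(1 − N/K) = 0.32 × 37400 × (1 − 37400/64500).
1 − 37400/64500 = 0.42016; dN/dt = 0.32 × 37400 × 0.42016 = 5028.4.

5030 adults per week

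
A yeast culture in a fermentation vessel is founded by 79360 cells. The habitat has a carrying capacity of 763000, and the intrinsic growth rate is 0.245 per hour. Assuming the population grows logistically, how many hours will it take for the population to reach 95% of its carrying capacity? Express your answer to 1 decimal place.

A = (K − N₀)/N₀ = (763000 − 79360)/79360 = 8.6144.
Solve 763000/(1 + 8.6144·e^(−0.245t)) = 724850: 1 + 8.6144·e^(−0.245t) = 1.0526, so e^(−0.245t) = 0.00610971.
−0.245·t = ln(0.00610971) = -5.0979, so t = 5.0979/0.245 = 20.808.

20.8 hours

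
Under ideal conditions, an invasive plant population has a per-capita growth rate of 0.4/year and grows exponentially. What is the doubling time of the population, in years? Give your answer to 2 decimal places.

Doubling time t_d = ln(2)/r = 0.6931/0.4 = 1.7329.

1.73 years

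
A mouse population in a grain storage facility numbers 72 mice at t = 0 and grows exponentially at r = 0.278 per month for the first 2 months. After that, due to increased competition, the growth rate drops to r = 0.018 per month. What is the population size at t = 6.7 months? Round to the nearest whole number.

Phase 1: N(2) = 72·e^(0.278×2) = 72·e^0.556 = 125.545.
Phase 2 runs for 6.7 − 2 = 4.7 months at r = 0.018.
N(6.7) = 125.545·e^(0.018×4.7) = 125.545·e^0.0846 = 136.629.

137 mice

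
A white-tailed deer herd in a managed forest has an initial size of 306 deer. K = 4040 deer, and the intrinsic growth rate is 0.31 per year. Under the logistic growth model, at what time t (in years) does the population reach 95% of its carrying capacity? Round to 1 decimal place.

17.6 years

A = (K − N₀)/N₀ = (4040 − 306)/306 = 12.203.
Solve 4040/(1 + 12.203·e^(−0.31t)) = 3838: 1 + 12.203·e^(−0.31t) = 1.0526, so e^(−0.31t) = 0.00431314.
−0.31·t = ln(0.00431314) = -5.4461, so t = 5.4461/0.31 = 17.568.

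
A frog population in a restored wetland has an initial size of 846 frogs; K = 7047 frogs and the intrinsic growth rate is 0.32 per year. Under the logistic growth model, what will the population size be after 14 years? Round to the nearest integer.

A = (K − N₀)/N₀ = (7047 − 846)/846 = 7.3298.
N(t) = K/(1 + A·e^(−rt)) = 7047/(1 + 7.3298×e^(−0.32×14)).
e^(−4.48) = 0.011333; denominator = 1 + 7.3298×0.011333 = 1.0831.
N = 7047/1.0831 = 6506.5.

6506 frogs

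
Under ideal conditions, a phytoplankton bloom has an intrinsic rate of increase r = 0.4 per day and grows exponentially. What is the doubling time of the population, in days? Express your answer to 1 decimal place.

Doubling time t_d = ln(2)/r = 0.6931/0.4 = 1.7329.

1.7 days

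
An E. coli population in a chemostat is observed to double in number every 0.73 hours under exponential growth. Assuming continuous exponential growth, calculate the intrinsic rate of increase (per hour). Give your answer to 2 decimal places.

0.95 per hour

r = ln(2)/t_d = 0.6931/0.73 = 0.94952.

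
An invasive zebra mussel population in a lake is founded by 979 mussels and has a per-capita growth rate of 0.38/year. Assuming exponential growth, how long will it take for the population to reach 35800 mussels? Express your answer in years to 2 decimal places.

Set N₀·e^(rt) = 35800: e^(0.38·t) = 35800/979 = 36.568.
0.38·t = ln(36.568) = 3.5992, so t = 3.5992/0.38 = 9.4715.

9.47 years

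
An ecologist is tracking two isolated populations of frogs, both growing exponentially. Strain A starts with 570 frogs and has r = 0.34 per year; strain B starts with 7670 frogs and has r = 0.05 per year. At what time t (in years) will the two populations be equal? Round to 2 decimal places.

Set 570·e^(0.34t) = 7670·e^(0.05t).
e^((0.34 − 0.05)t) = 7670/570 → e^(0.29·t) = 13.456.
0.29·t = ln(13.456) = 2.5994, so t = 2.5994/0.29 = 8.9636.

8.96 years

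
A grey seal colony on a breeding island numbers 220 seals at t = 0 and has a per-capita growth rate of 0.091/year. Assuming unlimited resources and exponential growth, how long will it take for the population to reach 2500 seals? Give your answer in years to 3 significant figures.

26.7 years

Set N₀·e^(rt) = 2500: e^(0.091·t) = 2500/220 = 11.364.
0.091·t = ln(11.364) = 2.4304, so t = 2.4304/0.091 = 26.708.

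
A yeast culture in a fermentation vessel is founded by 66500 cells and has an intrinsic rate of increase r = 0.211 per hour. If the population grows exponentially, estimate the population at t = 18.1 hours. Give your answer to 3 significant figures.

3030000 cells

N(t) = N₀·e^(rt) = 66500 × e^(0.211×18.1) = 66500 × e^3.819.
e^3.819 ≈ 45.563, so N ≈ 66500 × 45.563 = 3.029952×10^6.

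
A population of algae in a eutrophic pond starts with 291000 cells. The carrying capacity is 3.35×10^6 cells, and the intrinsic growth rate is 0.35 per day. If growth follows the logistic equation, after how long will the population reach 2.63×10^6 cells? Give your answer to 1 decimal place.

10.4 days

A = (K − N₀)/N₀ = (3.35×10^6 − 291000)/291000 = 10.512.
Solve 3.35×10^6/(1 + 10.512·e^(−0.35t)) = 2.63×10^6: 1 + 10.512·e^(−0.35t) = 1.2738, so e^(−0.35t) = 0.026043.
−0.35·t = ln(0.026043) = -3.648, so t = 3.648/0.35 = 10.423.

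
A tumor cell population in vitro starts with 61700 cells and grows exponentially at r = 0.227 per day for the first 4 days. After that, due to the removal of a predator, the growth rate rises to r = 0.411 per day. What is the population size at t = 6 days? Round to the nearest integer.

Phase 1: N(4) = 61700·e^(0.227×4) = 61700·e^0.908 = 152976.
Phase 2 runs for 6 − 4 = 2 days at r = 0.411.
N(6) = 152976·e^(0.411×2) = 152976·e^0.822 = 348028.

348028 cells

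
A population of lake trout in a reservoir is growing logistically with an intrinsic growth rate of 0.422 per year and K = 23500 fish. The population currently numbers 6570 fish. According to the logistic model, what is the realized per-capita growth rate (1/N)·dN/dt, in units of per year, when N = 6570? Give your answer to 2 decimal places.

0.30 per year

(1/N)·dN/dt = r(1 − N/K) = 0.422 × (1 − 6570/23500).
= 0.422 × 0.72043 = 0.30402.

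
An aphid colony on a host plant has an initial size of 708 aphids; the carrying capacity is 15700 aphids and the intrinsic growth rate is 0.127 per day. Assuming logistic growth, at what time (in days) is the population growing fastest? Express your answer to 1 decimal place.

Logistic growth is fastest at N = K/2 = 7850.
A = (K − N₀)/N₀ = 21.175. Set K/(1 + A·e^(−rt)) = K/2 → A·e^(−rt) = 1.
e^(−0.127t) = 1/21.175 = 0.0472252, so t = ln(21.175)/0.127 = 3.0528/0.127 = 24.038.

24.0 days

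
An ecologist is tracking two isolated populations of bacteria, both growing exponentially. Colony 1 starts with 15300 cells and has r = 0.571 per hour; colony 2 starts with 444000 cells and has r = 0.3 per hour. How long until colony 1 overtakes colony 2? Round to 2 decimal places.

Set 15300·e^(0.571t) = 444000·e^(0.3t).
e^((0.571 − 0.3)t) = 444000/15300 → e^(0.271·t) = 29.02.
0.271·t = ln(29.02) = 3.368, so t = 3.368/0.271 = 12.428.

12.43 hours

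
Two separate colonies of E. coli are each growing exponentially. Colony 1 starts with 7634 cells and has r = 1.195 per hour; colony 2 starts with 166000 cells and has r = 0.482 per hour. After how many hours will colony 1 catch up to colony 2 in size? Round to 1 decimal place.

4.3 hours

Set 7634·e^(1.195t) = 166000·e^(0.482t).
e^((1.195 − 0.482)t) = 166000/7634 → e^(0.713·t) = 21.745.
0.713·t = ln(21.745) = 3.0794, so t = 3.0794/0.713 = 4.3189.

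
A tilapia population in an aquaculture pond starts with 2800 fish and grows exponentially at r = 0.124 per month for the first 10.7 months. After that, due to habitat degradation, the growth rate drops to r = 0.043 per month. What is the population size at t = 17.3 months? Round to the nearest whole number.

Phase 1: N(10.7) = 2800·e^(0.124×10.7) = 2800·e^1.327 = 10553.1.
Phase 2 runs for 17.3 − 10.7 = 6.6 months at r = 0.043.
N(17.3) = 10553.1·e^(0.043×6.6) = 10553.1·e^0.2838 = 14016.3.

14016 fish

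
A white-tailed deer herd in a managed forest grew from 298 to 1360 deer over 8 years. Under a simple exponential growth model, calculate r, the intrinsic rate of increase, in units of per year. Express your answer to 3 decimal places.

0.190 per year

From N(t) = N₀·e^(rt): e^(r·8) = 1360/298 = 4.5638.
r·8 = ln(4.5638) = 1.5181, so r = 1.5181/8 = 0.18977.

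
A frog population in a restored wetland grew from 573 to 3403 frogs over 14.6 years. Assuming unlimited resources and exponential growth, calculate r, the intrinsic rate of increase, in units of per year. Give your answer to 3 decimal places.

0.122 per year

From N(t) = N₀·e^(rt): e^(r·14.6) = 3403/573 = 5.9389.
r·14.6 = ln(5.9389) = 1.7815, so r = 1.7815/14.6 = 0.12202.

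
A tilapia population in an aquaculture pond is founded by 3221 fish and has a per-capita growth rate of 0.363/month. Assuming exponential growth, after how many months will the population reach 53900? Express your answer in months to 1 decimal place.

7.8 months

Set N₀·e^(rt) = 53900: e^(0.363·t) = 53900/3221 = 16.734.
0.363·t = ln(16.734) = 2.8174, so t = 2.8174/0.363 = 7.7615.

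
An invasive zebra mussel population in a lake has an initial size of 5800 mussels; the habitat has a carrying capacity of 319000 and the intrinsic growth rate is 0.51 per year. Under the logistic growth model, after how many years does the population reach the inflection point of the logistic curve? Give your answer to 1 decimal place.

Logistic growth is fastest at N = K/2 = 159500.
A = (K − N₀)/N₀ = 54. Set K/(1 + A·e^(−rt)) = K/2 → A·e^(−rt) = 1.
e^(−0.51t) = 1/54 = 0.0185185, so t = ln(54)/0.51 = 3.989/0.51 = 7.8215.

7.8 years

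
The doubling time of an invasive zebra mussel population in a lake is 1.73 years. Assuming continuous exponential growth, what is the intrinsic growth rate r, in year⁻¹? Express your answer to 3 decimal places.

0.401 per year

r = ln(2)/t_d = 0.6931/1.73 = 0.40066.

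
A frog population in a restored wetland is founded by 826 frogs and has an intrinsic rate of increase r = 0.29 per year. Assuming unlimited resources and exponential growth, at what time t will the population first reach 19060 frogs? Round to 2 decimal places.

Set N₀·e^(rt) = 19060: e^(0.29·t) = 19060/826 = 23.075.
0.29·t = ln(23.075) = 3.1388, so t = 3.1388/0.29 = 10.823.

10.82 years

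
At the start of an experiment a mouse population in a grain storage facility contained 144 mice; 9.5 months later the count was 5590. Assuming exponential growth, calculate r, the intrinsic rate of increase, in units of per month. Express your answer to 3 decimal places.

From N(t) = N₀·e^(rt): e^(r·9.5) = 5590/144 = 38.819.
r·9.5 = ln(38.819) = 3.6589, so r = 3.6589/9.5 = 0.38515.

0.385 per month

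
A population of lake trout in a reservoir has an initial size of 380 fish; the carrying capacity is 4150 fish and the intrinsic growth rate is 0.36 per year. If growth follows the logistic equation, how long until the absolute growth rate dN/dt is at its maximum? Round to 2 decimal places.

Logistic growth is fastest at N = K/2 = 2075.
A = (K − N₀)/N₀ = 9.9211. Set K/(1 + A·e^(−rt)) = K/2 → A·e^(−rt) = 1.
e^(−0.36t) = 1/9.9211 = 0.100796, so t = ln(9.9211)/0.36 = 2.2947/0.36 = 6.3741.

6.37 years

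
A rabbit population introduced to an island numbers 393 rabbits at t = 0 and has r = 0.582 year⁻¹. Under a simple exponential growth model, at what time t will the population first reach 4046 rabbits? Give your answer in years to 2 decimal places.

4.01 years

Set N₀·e^(rt) = 4046: e^(0.582·t) = 4046/393 = 10.295.
0.582·t = ln(10.295) = 2.3317, so t = 2.3317/0.582 = 4.0063.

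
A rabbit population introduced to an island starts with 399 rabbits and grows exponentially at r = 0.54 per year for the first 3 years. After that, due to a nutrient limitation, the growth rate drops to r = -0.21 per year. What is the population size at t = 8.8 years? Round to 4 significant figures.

Phase 1: N(3) = 399·e^(0.54×3) = 399·e^1.62 = 2016.18.
Phase 2 runs for 8.8 − 3 = 5.8 years at r = -0.21.
N(8.8) = 2016.18·e^(-0.21×5.8) = 2016.18·e^-1.218 = 596.43.

596.4 rabbits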